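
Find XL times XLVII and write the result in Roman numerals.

XL = 40
XLVII = 47
40 × 47 = 1880

MDCCCLXXX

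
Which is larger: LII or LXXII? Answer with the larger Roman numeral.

LII = 52
LXXII = 72
72 is larger

LXXII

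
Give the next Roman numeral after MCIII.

MCIII = 1103, so the next integer is 1103 + 1 = 1104

MCIV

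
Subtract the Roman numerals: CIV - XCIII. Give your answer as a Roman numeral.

CIV = 104
XCIII = 93
104 - 93 = 11

XI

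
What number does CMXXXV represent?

CMXXXV: CM=900, X=10, X=10, X=10, V=5
900 + 10 + 10 + 10 + 5 = 935

935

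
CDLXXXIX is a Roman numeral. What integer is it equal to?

CDLXXXIX: CD=400, L=50, X=10, X=10, X=10, IX=9
400 + 50 + 10 + 10 + 10 + 9 = 489

489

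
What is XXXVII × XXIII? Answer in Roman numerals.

XXXVII = 37
XXIII = 23
37 × 23 = 851

DCCCLI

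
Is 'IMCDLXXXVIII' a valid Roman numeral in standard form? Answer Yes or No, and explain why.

'IMCDLXXXVIII': Invalid subtractive combination: IM

No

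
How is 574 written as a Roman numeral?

Convert 574 to Roman numerals:
  574 contains 1×500 (D)
  74 contains 1×50 (L)
  24 contains 2×10 (XX)
  4 contains 1×4 (IV)

DLXXIV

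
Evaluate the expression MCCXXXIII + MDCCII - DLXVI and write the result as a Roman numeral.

MCCXXXIII = 1233, MDCCII = 1702, DLXVI = 566
1233 + 1702 = 2935
2935 - 566 = 2369

MMCCCLXIX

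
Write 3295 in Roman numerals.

Convert 3295 to Roman numerals:
  3295 contains 3×1000 (MMM)
  295 contains 2×100 (CC)
  95 contains 1×90 (XC)
  5 contains 1×5 (V)

MMMCCXCV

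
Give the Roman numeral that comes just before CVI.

CVI = 106, so the previous integer is 106 - 1 = 105

CV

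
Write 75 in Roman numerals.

Convert 75 to Roman numerals:
  75 contains 1×50 (L)
  25 contains 2×10 (XX)
  5 contains 1×5 (V)

LXXV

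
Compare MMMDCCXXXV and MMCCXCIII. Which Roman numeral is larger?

MMMDCCXXXV = 3735
MMCCXCIII = 2293
3735 is larger

MMMDCCXXXV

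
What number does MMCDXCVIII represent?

MMCDXCVIII: M=1000, M=1000, CD=400, XC=90, V=5, I=1, I=1, I=1
1000 + 1000 + 400 + 90 + 5 + 1 + 1 + 1 = 2498

2498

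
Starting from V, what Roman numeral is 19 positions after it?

V = 5
5 + 19 = 24

XXIV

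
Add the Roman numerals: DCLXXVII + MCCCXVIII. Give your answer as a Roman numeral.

DCLXXVII = 677
MCCCXVIII = 1318
677 + 1318 = 1995

MCMXCV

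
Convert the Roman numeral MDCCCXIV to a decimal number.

MDCCCXIV: M=1000, D=500, C=100, C=100, C=100, X=10, IV=4
1000 + 500 + 100 + 100 + 100 + 10 + 4 = 1814

1814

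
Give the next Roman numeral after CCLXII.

CCLXII = 262, so the next integer is 262 + 1 = 263

CCLXIII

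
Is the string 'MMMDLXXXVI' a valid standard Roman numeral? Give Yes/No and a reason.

'MMMDLXXXVI': Check the rules: uses only the symbols I, V, X, L, C, D, M; no symbol is repeated more than three times in a row; V, L and D each appear at most once; no smaller symbol precedes a larger one (values never increase from left to right). Value: M (1000) + M (1000) + M (1000) + D (500) + L (50) + X (10) + X (10) + X (10) + V (5) + I (1) = 3586. So it is a valid standard Roman numeral.

Yes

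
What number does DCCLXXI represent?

DCCLXXI: D=500, C=100, C=100, L=50, X=10, X=10, I=1
500 + 100 + 100 + 50 + 10 + 10 + 1 = 771

771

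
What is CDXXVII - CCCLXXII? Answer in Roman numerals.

CDXXVII = 427
CCCLXXII = 372
427 - 372 = 55

LV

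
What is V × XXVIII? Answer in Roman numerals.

V = 5
XXVIII = 28
5 × 28 = 140

CXL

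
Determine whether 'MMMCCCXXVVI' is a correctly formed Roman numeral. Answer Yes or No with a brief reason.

'MMMCCCXXVVI': V should not appear more than once

No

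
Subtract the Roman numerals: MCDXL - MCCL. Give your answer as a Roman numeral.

MCDXL = 1440
MCCL = 1250
1440 - 1250 = 190

CXC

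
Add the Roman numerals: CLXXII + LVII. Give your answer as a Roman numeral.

CLXXII = 172
LVII = 57
172 + 57 = 229

CCXXIX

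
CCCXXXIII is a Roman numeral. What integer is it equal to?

CCCXXXIII: C=100, C=100, C=100, X=10, X=10, X=10, I=1, I=1, I=1
100 + 100 + 100 + 10 + 10 + 10 + 1 + 1 + 1 = 333

333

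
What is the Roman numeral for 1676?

Convert 1676 to Roman numerals:
  1676 contains 1×1000 (M)
  676 contains 1×500 (D)
  176 contains 1×100 (C)
  76 contains 1×50 (L)
  26 contains 2×10 (XX)
  6 contains 1×5 (V)
  1 contains 1×1 (I)

MDCLXXVI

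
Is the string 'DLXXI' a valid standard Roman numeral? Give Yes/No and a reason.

'DLXXI': Check the rules: uses only the symbols I, V, X, L, C, D, M; no symbol is repeated more than three times in a row; V, L and D each appear at most once; no smaller symbol precedes a larger one (values never increase from left to right). Value: D (500) + L (50) + X (10) + X (10) + I (1) = 571. So it is a valid standard Roman numeral.

Yes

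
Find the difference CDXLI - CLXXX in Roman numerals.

CDXLI = 441
CLXXX = 180
441 - 180 = 261

CCLXI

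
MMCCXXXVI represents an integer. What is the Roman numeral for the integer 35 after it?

MMCCXXXVI = 2236
2236 + 35 = 2271

MMCCLXXI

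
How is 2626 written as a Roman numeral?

Convert 2626 to Roman numerals:
  2626 contains 2×1000 (MM)
  626 contains 1×500 (D)
  126 contains 1×100 (C)
  26 contains 2×10 (XX)
  6 contains 1×5 (V)
  1 contains 1×1 (I)

MMDCXXVI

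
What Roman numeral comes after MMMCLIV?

MMMCLIV = 3154, so the next integer is 3154 + 1 = 3155

MMMCLV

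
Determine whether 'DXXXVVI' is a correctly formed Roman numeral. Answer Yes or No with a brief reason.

'DXXXVVI': V should not appear more than once

No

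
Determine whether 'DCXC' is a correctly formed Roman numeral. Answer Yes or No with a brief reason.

'DCXC': Check the rules: uses only the symbols I, V, X, L, C, D, M; no symbol is repeated more than three times in a row; V, L and D each appear at most once; the only place a smaller symbol precedes a larger one is the allowed subtractive pair XC, the symbol right after such a pair (if any) is smaller than the pair's first symbol, and otherwise the values never increase from left to right. Value: D (500) + C (100) + XC (90) = 690. So it is a valid standard Roman numeral.

Yes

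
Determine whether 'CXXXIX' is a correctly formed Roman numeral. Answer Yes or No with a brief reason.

'CXXXIX': Check the rules: uses only the symbols I, V, X, L, C, D, M; no symbol is repeated more than three times in a row; V, L and D each appear at most once; the only place a smaller symbol precedes a larger one is the allowed subtractive pair IX, the symbol right after such a pair (if any) is smaller than the pair's first symbol, and otherwise the values never increase from left to right. Value: C (100) + X (10) + X (10) + X (10) + IX (9) = 139. So it is a valid standard Roman numeral.

Yes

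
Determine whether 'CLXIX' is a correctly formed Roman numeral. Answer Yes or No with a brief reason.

'CLXIX': Check the rules: uses only the symbols I, V, X, L, C, D, M; no symbol is repeated more than three times in a row; V, L and D each appear at most once; the only place a smaller symbol precedes a larger one is the allowed subtractive pair IX, the symbol right after such a pair (if any) is smaller than the pair's first symbol, and otherwise the values never increase from left to right. Value: C (100) + L (50) + X (10) + IX (9) = 169. So it is a valid standard Roman numeral.

Yes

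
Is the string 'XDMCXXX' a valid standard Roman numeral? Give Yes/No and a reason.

'XDMCXXX': Invalid subtractive combination: XD

No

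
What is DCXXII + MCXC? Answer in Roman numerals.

DCXXII = 622
MCXC = 1190
622 + 1190 = 1812

MDCCCXII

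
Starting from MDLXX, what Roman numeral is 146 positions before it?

MDLXX = 1570
1570 - 146 = 1424

MCDXXIV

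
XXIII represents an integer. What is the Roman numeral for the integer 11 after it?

XXIII = 23
23 + 11 = 34

XXXIV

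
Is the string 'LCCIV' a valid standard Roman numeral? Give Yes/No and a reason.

'LCCIV': Invalid subtractive combination: LC

No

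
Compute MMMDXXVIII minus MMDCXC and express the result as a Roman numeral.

MMMDXXVIII = 3528
MMDCXC = 2690
3528 - 2690 = 838

DCCCXXXVIII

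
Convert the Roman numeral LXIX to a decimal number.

LXIX: L=50, X=10, IX=9
50 + 10 + 9 = 69

69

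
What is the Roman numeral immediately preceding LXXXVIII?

LXXXVIII = 88, so the previous integer is 88 - 1 = 87

LXXXVII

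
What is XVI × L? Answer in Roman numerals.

XVI = 16
L = 50
16 × 50 = 800

DCCC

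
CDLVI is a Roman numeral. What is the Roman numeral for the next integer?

CDLVI = 456; next is 457

CDLVII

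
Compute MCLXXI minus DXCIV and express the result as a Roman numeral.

MCLXXI = 1171
DXCIV = 594
1171 - 594 = 577

DLXXVII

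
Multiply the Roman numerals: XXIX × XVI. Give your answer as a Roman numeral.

XXIX = 29
XVI = 16
29 × 16 = 464

CDLXIV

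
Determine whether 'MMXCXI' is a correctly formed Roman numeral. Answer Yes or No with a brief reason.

'MMXCXI': X cannot come right after the subtractive pair XC: once X is subtracted in XC, the next symbol must be smaller than X

No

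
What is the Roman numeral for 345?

Convert 345 to Roman numerals:
  345 contains 3×100 (CCC)
  45 contains 1×40 (XL)
  5 contains 1×5 (V)

CCCXLV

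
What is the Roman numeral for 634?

Convert 634 to Roman numerals:
  634 contains 1×500 (D)
  134 contains 1×100 (C)
  34 contains 3×10 (XXX)
  4 contains 1×4 (IV)

DCXXXIV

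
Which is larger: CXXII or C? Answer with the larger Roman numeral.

CXXII = 122
C = 100
122 is larger

CXXII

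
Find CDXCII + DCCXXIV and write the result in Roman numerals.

CDXCII = 492
DCCXXIV = 724
492 + 724 = 1216

MCCXVI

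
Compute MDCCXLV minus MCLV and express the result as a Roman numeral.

MDCCXLV = 1745
MCLV = 1155
1745 - 1155 = 590

DXC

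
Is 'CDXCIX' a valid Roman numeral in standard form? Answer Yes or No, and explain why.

'CDXCIX': Check the rules: uses only the symbols I, V, X, L, C, D, M; no symbol is repeated more than three times in a row; V, L and D each appear at most once; the only places a smaller symbol precedes a larger one are the allowed subtractive pairs CD, XC, IX, the symbol right after such a pair (if any) is smaller than the pair's first symbol, and otherwise the values never increase from left to right. Value: CD (400) + XC (90) + IX (9) = 499. So it is a valid standard Roman numeral.

Yes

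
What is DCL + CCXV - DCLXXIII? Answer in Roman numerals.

DCL = 650, CCXV = 215, DCLXXIII = 673
650 + 215 = 865
865 - 673 = 192

CXCII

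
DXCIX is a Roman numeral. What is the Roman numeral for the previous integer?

DXCIX = 599, so the previous integer is 599 - 1 = 598

DXCVIII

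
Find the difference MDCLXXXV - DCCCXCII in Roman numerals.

MDCLXXXV = 1685
DCCCXCII = 892
1685 - 892 = 793

DCCXCIII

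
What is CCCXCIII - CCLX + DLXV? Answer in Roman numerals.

CCCXCIII = 393, CCLX = 260, DLXV = 565
393 - 260 = 133
133 + 565 = 698

DCXCVIII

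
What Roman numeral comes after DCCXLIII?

DCCXLIII = 743; next is 744

DCCXLIV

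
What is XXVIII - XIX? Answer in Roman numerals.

XXVIII = 28
XIX = 19
28 - 19 = 9

IX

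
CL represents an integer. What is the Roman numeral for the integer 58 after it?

CL = 150
150 + 58 = 208

CCVIII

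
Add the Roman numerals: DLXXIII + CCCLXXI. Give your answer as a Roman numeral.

DLXXIII = 573
CCCLXXI = 371
573 + 371 = 944

CMXLIV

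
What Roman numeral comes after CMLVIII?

CMLVIII = 958, so the next integer is 958 + 1 = 959

CMLIX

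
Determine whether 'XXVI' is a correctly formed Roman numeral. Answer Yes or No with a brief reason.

'XXVI': Check the rules: uses only the symbols I, V, X, L, C, D, M; no symbol is repeated more than three times in a row; V, L and D each appear at most once; no smaller symbol precedes a larger one (values never increase from left to right). Value: X (10) + X (10) + V (5) + I (1) = 26. So it is a valid standard Roman numeral.

Yes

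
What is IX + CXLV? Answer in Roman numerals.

IX = 9
CXLV = 145
9 + 145 = 154

CLIV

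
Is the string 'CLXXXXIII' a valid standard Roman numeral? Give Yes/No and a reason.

'CLXXXXIII': More than 3 consecutive X's

No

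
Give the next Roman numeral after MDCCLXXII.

MDCCLXXII = 1772; next is 1773

MDCCLXXIII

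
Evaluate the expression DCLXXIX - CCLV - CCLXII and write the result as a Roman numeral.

DCLXXIX = 679, CCLV = 255, CCLXII = 262
679 - 255 = 424
424 - 262 = 162

CLXII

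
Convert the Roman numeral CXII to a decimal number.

CXII: C=100, X=10, I=1, I=1
100 + 10 + 1 + 1 = 112

112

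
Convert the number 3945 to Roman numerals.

Convert 3945 to Roman numerals:
  3945 contains 3×1000 (MMM)
  945 contains 1×900 (CM)
  45 contains 1×40 (XL)
  5 contains 1×5 (V)

MMMCMXLV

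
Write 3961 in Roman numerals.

Convert 3961 to Roman numerals:
  3961 contains 3×1000 (MMM)
  961 contains 1×900 (CM)
  61 contains 1×50 (L)
  11 contains 1×10 (X)
  1 contains 1×1 (I)

MMMCMLXI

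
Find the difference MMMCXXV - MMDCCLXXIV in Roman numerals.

MMMCXXV = 3125
MMDCCLXXIV = 2774
3125 - 2774 = 351

CCCLI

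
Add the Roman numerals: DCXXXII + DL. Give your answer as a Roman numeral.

DCXXXII = 632
DL = 550
632 + 550 = 1182

MCLXXXII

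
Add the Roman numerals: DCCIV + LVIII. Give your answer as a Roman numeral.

DCCIV = 704
LVIII = 58
704 + 58 = 762

DCCLXII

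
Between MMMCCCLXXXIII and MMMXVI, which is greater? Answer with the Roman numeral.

MMMCCCLXXXIII = 3383
MMMXVI = 3016
3383 is larger

MMMCCCLXXXIII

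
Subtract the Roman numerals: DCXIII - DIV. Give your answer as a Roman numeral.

DCXIII = 613
DIV = 504
613 - 504 = 109

CIX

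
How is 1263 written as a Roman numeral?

Convert 1263 to Roman numerals:
  1263 contains 1×1000 (M)
  263 contains 2×100 (CC)
  63 contains 1×50 (L)
  13 contains 1×10 (X)
  3 contains 3×1 (III)

MCCLXIII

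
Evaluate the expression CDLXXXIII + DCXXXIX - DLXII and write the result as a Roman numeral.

CDLXXXIII = 483, DCXXXIX = 639, DLXII = 562
483 + 639 = 1122
1122 - 562 = 560

DLX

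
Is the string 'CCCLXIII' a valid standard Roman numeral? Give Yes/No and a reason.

'CCCLXIII': Check the rules: uses only the symbols I, V, X, L, C, D, M; no symbol is repeated more than three times in a row; V, L and D each appear at most once; no smaller symbol precedes a larger one (values never increase from left to right). Value: C (100) + C (100) + C (100) + L (50) + X (10) + I (1) + I (1) + I (1) = 363. So it is a valid standard Roman numeral.

Yes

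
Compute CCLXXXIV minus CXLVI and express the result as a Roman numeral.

CCLXXXIV = 284
CXLVI = 146
284 - 146 = 138

CXXXVIII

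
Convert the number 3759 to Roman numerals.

Convert 3759 to Roman numerals:
  3759 contains 3×1000 (MMM)
  759 contains 1×500 (D)
  259 contains 2×100 (CC)
  59 contains 1×50 (L)
  9 contains 1×9 (IX)

MMMDCCLIX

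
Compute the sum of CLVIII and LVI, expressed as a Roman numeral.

CLVIII = 158
LVI = 56
158 + 56 = 214

CCXIV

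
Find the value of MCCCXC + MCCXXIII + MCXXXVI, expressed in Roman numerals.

MCCCXC = 1390, MCCXXIII = 1223, MCXXXVI = 1136
1390 + 1223 = 2613
2613 + 1136 = 3749

MMMDCCXLIX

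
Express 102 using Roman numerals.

Convert 102 to Roman numerals:
  102 contains 1×100 (C)
  2 contains 2×1 (II)

CII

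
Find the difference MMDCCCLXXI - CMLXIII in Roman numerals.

MMDCCCLXXI = 2871
CMLXIII = 963
2871 - 963 = 1908

MCMVIII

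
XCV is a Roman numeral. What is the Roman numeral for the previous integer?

XCV = 95, so the previous integer is 95 - 1 = 94

XCIV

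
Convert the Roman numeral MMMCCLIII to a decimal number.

MMMCCLIII: M=1000, M=1000, M=1000, C=100, C=100, L=50, I=1, I=1, I=1
1000 + 1000 + 1000 + 100 + 100 + 50 + 1 + 1 + 1 = 3253

3253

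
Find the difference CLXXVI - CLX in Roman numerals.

CLXXVI = 176
CLX = 160
176 - 160 = 16

XVI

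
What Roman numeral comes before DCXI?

DCXI = 611, so the previous integer is 611 - 1 = 610

DCX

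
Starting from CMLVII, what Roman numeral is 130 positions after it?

CMLVII = 957
957 + 130 = 1087

MLXXXVII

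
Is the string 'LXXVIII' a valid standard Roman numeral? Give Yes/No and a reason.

'LXXVIII': Check the rules: uses only the symbols I, V, X, L, C, D, M; no symbol is repeated more than three times in a row; V, L and D each appear at most once; no smaller symbol precedes a larger one (values never increase from left to right). Value: L (50) + X (10) + X (10) + V (5) + I (1) + I (1) + I (1) = 78. So it is a valid standard Roman numeral.

Yes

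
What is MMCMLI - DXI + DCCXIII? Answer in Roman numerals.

MMCMLI = 2951, DXI = 511, DCCXIII = 713
2951 - 511 = 2440
2440 + 713 = 3153

MMMCLIII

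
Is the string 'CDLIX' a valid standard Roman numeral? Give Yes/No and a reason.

'CDLIX': Check the rules: uses only the symbols I, V, X, L, C, D, M; no symbol is repeated more than three times in a row; V, L and D each appear at most once; the only places a smaller symbol precedes a larger one are the allowed subtractive pairs CD, IX, the symbol right after such a pair (if any) is smaller than the pair's first symbol, and otherwise the values never increase from left to right. Value: CD (400) + L (50) + IX (9) = 459. So it is a valid standard Roman numeral.

Yes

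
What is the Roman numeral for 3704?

Convert 3704 to Roman numerals:
  3704 contains 3×1000 (MMM)
  704 contains 1×500 (D)
  204 contains 2×100 (CC)
  4 contains 1×4 (IV)

MMMDCCIV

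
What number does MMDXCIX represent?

MMDXCIX: M=1000, M=1000, D=500, XC=90, IX=9
1000 + 1000 + 500 + 90 + 9 = 2599

2599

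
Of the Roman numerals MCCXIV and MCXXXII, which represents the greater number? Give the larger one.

MCCXIV = 1214
MCXXXII = 1132
1214 is larger

MCCXIV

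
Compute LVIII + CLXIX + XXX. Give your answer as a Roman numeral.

LVIII = 58, CLXIX = 169, XXX = 30
58 + 169 = 227
227 + 30 = 257

CCLVII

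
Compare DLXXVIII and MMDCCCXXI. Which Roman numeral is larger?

DLXXVIII = 578
MMDCCCXXI = 2821
2821 is larger

MMDCCCXXI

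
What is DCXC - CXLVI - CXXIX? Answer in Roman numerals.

DCXC = 690, CXLVI = 146, CXXIX = 129
690 - 146 = 544
544 - 129 = 415

CDXV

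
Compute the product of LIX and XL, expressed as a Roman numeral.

LIX = 59
XL = 40
59 × 40 = 2360

MMCCCLX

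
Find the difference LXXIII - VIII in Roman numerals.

LXXIII = 73
VIII = 8
73 - 8 = 65

LXV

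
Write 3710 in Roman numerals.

Convert 3710 to Roman numerals:
  3710 contains 3×1000 (MMM)
  710 contains 1×500 (D)
  210 contains 2×100 (CC)
  10 contains 1×10 (X)

MMMDCCX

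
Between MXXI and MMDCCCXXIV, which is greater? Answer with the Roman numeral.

MXXI = 1021
MMDCCCXXIV = 2824
2824 is larger

MMDCCCXXIV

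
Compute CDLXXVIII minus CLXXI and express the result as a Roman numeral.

CDLXXVIII = 478
CLXXI = 171
478 - 171 = 307

CCCVII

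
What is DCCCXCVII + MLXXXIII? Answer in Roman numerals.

DCCCXCVII = 897
MLXXXIII = 1083
897 + 1083 = 1980

MCMLXXX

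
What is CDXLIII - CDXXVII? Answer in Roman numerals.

CDXLIII = 443
CDXXVII = 427
443 - 427 = 16

XVI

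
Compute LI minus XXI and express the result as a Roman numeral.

LI = 51
XXI = 21
51 - 21 = 30

XXX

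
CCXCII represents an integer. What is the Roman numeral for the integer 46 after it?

CCXCII = 292
292 + 46 = 338

CCCXXXVIII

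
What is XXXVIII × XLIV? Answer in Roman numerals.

XXXVIII = 38
XLIV = 44
38 × 44 = 1672

MDCLXXII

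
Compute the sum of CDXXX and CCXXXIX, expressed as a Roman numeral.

CDXXX = 430
CCXXXIX = 239
430 + 239 = 669

DCLXIX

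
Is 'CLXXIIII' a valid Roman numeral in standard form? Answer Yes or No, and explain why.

'CLXXIIII': More than 3 consecutive I's

No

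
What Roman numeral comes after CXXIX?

CXXIX = 129, so the next integer is 129 + 1 = 130

CXXX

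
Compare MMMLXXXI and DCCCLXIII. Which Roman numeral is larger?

MMMLXXXI = 3081
DCCCLXIII = 863
3081 is larger

MMMLXXXI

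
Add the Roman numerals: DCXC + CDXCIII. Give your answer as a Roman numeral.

DCXC = 690
CDXCIII = 493
690 + 493 = 1183

MCLXXXIII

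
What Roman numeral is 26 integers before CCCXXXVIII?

CCCXXXVIII = 338
338 - 26 = 312

CCCXII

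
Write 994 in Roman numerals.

Convert 994 to Roman numerals:
  994 contains 1×900 (CM)
  94 contains 1×90 (XC)
  4 contains 1×4 (IV)

CMXCIV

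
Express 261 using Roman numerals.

Convert 261 to Roman numerals:
  261 contains 2×100 (CC)
  61 contains 1×50 (L)
  11 contains 1×10 (X)
  1 contains 1×1 (I)

CCLXI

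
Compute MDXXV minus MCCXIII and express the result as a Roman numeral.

MDXXV = 1525
MCCXIII = 1213
1525 - 1213 = 312

CCCXII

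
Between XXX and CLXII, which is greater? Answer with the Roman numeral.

XXX = 30
CLXII = 162
162 is larger

CLXII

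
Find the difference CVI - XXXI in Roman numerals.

CVI = 106
XXXI = 31
106 - 31 = 75

LXXV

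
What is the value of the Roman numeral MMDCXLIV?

MMDCXLIV: M=1000, M=1000, D=500, C=100, XL=40, IV=4
1000 + 1000 + 500 + 100 + 40 + 4 = 2644

2644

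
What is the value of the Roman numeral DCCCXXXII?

DCCCXXXII: D=500, C=100, C=100, C=100, X=10, X=10, X=10, I=1, I=1
500 + 100 + 100 + 100 + 10 + 10 + 10 + 1 + 1 = 832

832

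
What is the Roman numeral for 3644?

Convert 3644 to Roman numerals:
  3644 contains 3×1000 (MMM)
  644 contains 1×500 (D)
  144 contains 1×100 (C)
  44 contains 1×40 (XL)
  4 contains 1×4 (IV)

MMMDCXLIV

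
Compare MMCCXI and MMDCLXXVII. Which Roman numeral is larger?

MMCCXI = 2211
MMDCLXXVII = 2677
2677 is larger

MMDCLXXVII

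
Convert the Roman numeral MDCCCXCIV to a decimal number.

MDCCCXCIV: M=1000, D=500, C=100, C=100, C=100, XC=90, IV=4
1000 + 500 + 100 + 100 + 100 + 90 + 4 = 1894

1894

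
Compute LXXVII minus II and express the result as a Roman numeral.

LXXVII = 77
II = 2
77 - 2 = 75

LXXV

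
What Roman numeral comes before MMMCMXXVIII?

MMMCMXXVIII = 3928, so the previous integer is 3928 - 1 = 3927

MMMCMXXVII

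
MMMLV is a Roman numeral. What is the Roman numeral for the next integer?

MMMLV = 3055; next is 3056

MMMLVI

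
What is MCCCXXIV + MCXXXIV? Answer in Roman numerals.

MCCCXXIV = 1324
MCXXXIV = 1134
1324 + 1134 = 2458

MMCDLVIII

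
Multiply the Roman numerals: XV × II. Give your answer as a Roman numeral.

XV = 15
II = 2
15 × 2 = 30

XXX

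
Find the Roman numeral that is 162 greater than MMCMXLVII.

MMCMXLVII = 2947
2947 + 162 = 3109

MMMCIX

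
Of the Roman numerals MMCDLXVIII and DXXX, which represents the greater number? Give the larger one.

MMCDLXVIII = 2468
DXXX = 530
2468 is larger

MMCDLXVIII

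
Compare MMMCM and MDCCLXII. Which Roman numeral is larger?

MMMCM = 3900
MDCCLXII = 1762
3900 is larger

MMMCM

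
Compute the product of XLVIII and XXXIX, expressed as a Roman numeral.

XLVIII = 48
XXXIX = 39
48 × 39 = 1872

MDCCCLXXII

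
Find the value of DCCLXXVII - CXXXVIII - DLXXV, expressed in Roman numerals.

DCCLXXVII = 777, CXXXVIII = 138, DLXXV = 575
777 - 138 = 639
639 - 575 = 64

LXIV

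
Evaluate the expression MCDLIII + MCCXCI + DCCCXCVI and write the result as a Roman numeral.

MCDLIII = 1453, MCCXCI = 1291, DCCCXCVI = 896
1453 + 1291 = 2744
2744 + 896 = 3640

MMMDCXL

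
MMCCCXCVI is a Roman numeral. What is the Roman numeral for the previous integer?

MMCCCXCVI = 2396, so the previous integer is 2396 - 1 = 2395

MMCCCXCV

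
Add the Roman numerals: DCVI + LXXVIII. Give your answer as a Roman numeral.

DCVI = 606
LXXVIII = 78
606 + 78 = 684

DCLXXXIV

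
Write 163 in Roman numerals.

Convert 163 to Roman numerals:
  163 contains 1×100 (C)
  63 contains 1×50 (L)
  13 contains 1×10 (X)
  3 contains 3×1 (III)

CLXIII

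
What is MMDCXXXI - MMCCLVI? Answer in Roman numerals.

MMDCXXXI = 2631
MMCCLVI = 2256
2631 - 2256 = 375

CCCLXXV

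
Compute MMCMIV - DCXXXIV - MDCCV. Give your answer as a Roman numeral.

MMCMIV = 2904, DCXXXIV = 634, MDCCV = 1705
2904 - 634 = 2270
2270 - 1705 = 565

DLXV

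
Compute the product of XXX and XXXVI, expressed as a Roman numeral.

XXX = 30
XXXVI = 36
30 × 36 = 1080

MLXXX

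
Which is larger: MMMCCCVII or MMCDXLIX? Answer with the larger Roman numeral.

MMMCCCVII = 3307
MMCDXLIX = 2449
3307 is larger

MMMCCCVII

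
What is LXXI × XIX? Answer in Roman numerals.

LXXI = 71
XIX = 19
71 × 19 = 1349

MCCCXLIX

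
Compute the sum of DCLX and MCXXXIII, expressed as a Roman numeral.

DCLX = 660
MCXXXIII = 1133
660 + 1133 = 1793

MDCCXCIII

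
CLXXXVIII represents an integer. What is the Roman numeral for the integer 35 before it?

CLXXXVIII = 188
188 - 35 = 153

CLIII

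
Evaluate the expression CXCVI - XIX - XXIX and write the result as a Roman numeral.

CXCVI = 196, XIX = 19, XXIX = 29
196 - 19 = 177
177 - 29 = 148

CXLVIII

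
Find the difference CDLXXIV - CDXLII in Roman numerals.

CDLXXIV = 474
CDXLII = 442
474 - 442 = 32

XXXII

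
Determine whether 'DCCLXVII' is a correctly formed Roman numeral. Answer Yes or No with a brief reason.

'DCCLXVII': Check the rules: uses only the symbols I, V, X, L, C, D, M; no symbol is repeated more than three times in a row; V, L and D each appear at most once; no smaller symbol precedes a larger one (values never increase from left to right). Value: D (500) + C (100) + C (100) + L (50) + X (10) + V (5) + I (1) + I (1) = 767. So it is a valid standard Roman numeral.

Yes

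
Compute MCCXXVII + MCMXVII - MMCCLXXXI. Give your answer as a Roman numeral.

MCCXXVII = 1227, MCMXVII = 1917, MMCCLXXXI = 2281
1227 + 1917 = 3144
3144 - 2281 = 863

DCCCLXIII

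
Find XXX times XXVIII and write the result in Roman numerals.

XXX = 30
XXVIII = 28
30 × 28 = 840

DCCCXL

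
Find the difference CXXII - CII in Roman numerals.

CXXII = 122
CII = 102
122 - 102 = 20

XX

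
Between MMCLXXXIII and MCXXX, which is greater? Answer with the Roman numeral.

MMCLXXXIII = 2183
MCXXX = 1130
2183 is larger

MMCLXXXIII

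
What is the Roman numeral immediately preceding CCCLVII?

CCCLVII = 357, so the previous integer is 357 - 1 = 356

CCCLVI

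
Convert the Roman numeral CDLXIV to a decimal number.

CDLXIV: CD=400, L=50, X=10, IV=4
400 + 50 + 10 + 4 = 464

464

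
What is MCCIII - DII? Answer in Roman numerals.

MCCIII = 1203
DII = 502
1203 - 502 = 701

DCCI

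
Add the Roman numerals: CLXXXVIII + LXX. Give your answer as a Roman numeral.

CLXXXVIII = 188
LXX = 70
188 + 70 = 258

CCLVIII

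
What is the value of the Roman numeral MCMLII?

MCMLII: M=1000, CM=900, L=50, I=1, I=1
1000 + 900 + 50 + 1 + 1 = 1952

1952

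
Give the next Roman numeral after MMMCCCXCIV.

MMMCCCXCIV = 3394, so the next integer is 3394 + 1 = 3395

MMMCCCXCV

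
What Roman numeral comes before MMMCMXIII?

MMMCMXIII = 3913, so the previous integer is 3913 - 1 = 3912

MMMCMXII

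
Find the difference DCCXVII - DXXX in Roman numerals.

DCCXVII = 717
DXXX = 530
717 - 530 = 187

CLXXXVII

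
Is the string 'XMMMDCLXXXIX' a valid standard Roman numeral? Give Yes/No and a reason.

'XMMMDCLXXXIX': Invalid subtractive combination: XM

No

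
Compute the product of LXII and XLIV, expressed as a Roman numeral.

LXII = 62
XLIV = 44
62 × 44 = 2728

MMDCCXXVIII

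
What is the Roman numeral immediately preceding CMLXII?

CMLXII = 962; previous is 961

CMLXI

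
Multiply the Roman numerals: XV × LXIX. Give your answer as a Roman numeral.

XV = 15
LXIX = 69
15 × 69 = 1035

MXXXV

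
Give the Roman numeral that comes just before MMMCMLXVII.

MMMCMLXVII = 3967, so the previous integer is 3967 - 1 = 3966

MMMCMLXVI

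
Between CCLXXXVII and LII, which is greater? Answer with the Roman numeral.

CCLXXXVII = 287
LII = 52
287 is larger

CCLXXXVII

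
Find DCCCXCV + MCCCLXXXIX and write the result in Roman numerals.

DCCCXCV = 895
MCCCLXXXIX = 1389
895 + 1389 = 2284

MMCCLXXXIV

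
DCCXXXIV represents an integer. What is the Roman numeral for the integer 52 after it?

DCCXXXIV = 734
734 + 52 = 786

DCCLXXXVI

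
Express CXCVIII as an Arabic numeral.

CXCVIII: C=100, XC=90, V=5, I=1, I=1, I=1
100 + 90 + 5 + 1 + 1 + 1 = 198

198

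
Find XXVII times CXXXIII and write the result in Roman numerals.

XXVII = 27
CXXXIII = 133
27 × 133 = 3591

MMMDXCI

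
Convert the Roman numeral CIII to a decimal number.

CIII: C=100, I=1, I=1, I=1
100 + 1 + 1 + 1 = 103

103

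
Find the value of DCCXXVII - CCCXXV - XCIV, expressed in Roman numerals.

DCCXXVII = 727, CCCXXV = 325, XCIV = 94
727 - 325 = 402
402 - 94 = 308

CCCVIII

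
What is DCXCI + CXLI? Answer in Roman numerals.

DCXCI = 691
CXLI = 141
691 + 141 = 832

DCCCXXXII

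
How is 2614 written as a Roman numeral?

Convert 2614 to Roman numerals:
  2614 contains 2×1000 (MM)
  614 contains 1×500 (D)
  114 contains 1×100 (C)
  14 contains 1×10 (X)
  4 contains 1×4 (IV)

MMDCXIV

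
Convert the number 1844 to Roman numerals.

Convert 1844 to Roman numerals:
  1844 contains 1×1000 (M)
  844 contains 1×500 (D)
  344 contains 3×100 (CCC)
  44 contains 1×40 (XL)
  4 contains 1×4 (IV)

MDCCCXLIV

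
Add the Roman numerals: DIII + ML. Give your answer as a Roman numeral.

DIII = 503
ML = 1050
503 + 1050 = 1553

MDLIII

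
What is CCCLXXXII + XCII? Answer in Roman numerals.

CCCLXXXII = 382
XCII = 92
382 + 92 = 474

CDLXXIV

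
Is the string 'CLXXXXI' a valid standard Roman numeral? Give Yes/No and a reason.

'CLXXXXI': More than 3 consecutive X's

No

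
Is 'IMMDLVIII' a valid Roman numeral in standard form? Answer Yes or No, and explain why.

'IMMDLVIII': Invalid subtractive combination: IM

No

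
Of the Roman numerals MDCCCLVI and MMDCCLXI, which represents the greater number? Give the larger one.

MDCCCLVI = 1856
MMDCCLXI = 2761
2761 is larger

MMDCCLXI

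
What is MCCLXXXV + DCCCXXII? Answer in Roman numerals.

MCCLXXXV = 1285
DCCCXXII = 822
1285 + 822 = 2107

MMCVII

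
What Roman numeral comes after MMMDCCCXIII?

MMMDCCCXIII = 3813; next is 3814

MMMDCCCXIV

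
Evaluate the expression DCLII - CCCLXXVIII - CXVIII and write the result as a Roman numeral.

DCLII = 652, CCCLXXVIII = 378, CXVIII = 118
652 - 378 = 274
274 - 118 = 156

CLVI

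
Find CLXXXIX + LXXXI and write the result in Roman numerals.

CLXXXIX = 189
LXXXI = 81
189 + 81 = 270

CCLXX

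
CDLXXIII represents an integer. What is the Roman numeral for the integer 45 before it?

CDLXXIII = 473
473 - 45 = 428

CDXXVIII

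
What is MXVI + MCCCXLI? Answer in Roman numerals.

MXVI = 1016
MCCCXLI = 1341
1016 + 1341 = 2357

MMCCCLVII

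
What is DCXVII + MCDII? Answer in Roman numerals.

DCXVII = 617
MCDII = 1402
617 + 1402 = 2019

MMXIX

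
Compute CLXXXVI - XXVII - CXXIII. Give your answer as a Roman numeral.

CLXXXVI = 186, XXVII = 27, CXXIII = 123
186 - 27 = 159
159 - 123 = 36

XXXVI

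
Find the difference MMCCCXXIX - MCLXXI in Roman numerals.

MMCCCXXIX = 2329
MCLXXI = 1171
2329 - 1171 = 1158

MCLVIII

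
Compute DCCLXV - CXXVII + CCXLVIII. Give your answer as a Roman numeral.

DCCLXV = 765, CXXVII = 127, CCXLVIII = 248
765 - 127 = 638
638 + 248 = 886

DCCCLXXXVI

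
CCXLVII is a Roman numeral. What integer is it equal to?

CCXLVII: C=100, C=100, XL=40, V=5, I=1, I=1
100 + 100 + 40 + 5 + 1 + 1 = 247

247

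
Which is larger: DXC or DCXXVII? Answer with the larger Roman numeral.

DXC = 590
DCXXVII = 627
627 is larger

DCXXVII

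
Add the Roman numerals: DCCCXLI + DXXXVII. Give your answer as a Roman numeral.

DCCCXLI = 841
DXXXVII = 537
841 + 537 = 1378

MCCCLXXVIII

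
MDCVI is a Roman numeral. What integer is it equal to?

MDCVI: M=1000, D=500, C=100, V=5, I=1
1000 + 500 + 100 + 5 + 1 = 1606

1606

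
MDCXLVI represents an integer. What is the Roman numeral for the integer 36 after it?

MDCXLVI = 1646
1646 + 36 = 1682

MDCLXXXII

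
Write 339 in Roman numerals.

Convert 339 to Roman numerals:
  339 contains 3×100 (CCC)
  39 contains 3×10 (XXX)
  9 contains 1×9 (IX)

CCCXXXIX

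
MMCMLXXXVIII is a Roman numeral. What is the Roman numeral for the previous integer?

MMCMLXXXVIII = 2988; previous is 2987

MMCMLXXXVII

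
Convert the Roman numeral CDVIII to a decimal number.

CDVIII: CD=400, V=5, I=1, I=1, I=1
400 + 5 + 1 + 1 + 1 = 408

408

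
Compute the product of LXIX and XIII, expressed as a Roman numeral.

LXIX = 69
XIII = 13
69 × 13 = 897

DCCCXCVII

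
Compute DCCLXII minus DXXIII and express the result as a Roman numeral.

DCCLXII = 762
DXXIII = 523
762 - 523 = 239

CCXXXIX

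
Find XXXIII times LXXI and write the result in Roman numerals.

XXXIII = 33
LXXI = 71
33 × 71 = 2343

MMCCCXLIII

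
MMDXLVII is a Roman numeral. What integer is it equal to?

MMDXLVII: M=1000, M=1000, D=500, XL=40, V=5, I=1, I=1
1000 + 1000 + 500 + 40 + 5 + 1 + 1 = 2547

2547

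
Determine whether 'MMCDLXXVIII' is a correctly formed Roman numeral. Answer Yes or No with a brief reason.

'MMCDLXXVIII': Check the rules: uses only the symbols I, V, X, L, C, D, M; no symbol is repeated more than three times in a row; V, L and D each appear at most once; the only place a smaller symbol precedes a larger one is the allowed subtractive pair CD, the symbol right after such a pair (if any) is smaller than the pair's first symbol, and otherwise the values never increase from left to right. Value: M (1000) + M (1000) + CD (400) + L (50) + X (10) + X (10) + V (5) + I (1) + I (1) + I (1) = 2478. So it is a valid standard Roman numeral.

Yes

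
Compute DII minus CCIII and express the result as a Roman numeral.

DII = 502
CCIII = 203
502 - 203 = 299

CCXCIX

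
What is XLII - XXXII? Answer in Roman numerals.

XLII = 42
XXXII = 32
42 - 32 = 10

X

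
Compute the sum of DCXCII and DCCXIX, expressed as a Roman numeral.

DCXCII = 692
DCCXIX = 719
692 + 719 = 1411

MCDXI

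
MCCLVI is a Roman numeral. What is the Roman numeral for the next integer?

MCCLVI = 1256; next is 1257

MCCLVII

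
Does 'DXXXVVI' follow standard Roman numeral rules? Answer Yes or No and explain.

'DXXXVVI': V should not appear more than once

No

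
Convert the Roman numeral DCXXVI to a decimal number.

DCXXVI: D=500, C=100, X=10, X=10, V=5, I=1
500 + 100 + 10 + 10 + 5 + 1 = 626

626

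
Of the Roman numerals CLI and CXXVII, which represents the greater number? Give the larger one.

CLI = 151
CXXVII = 127
151 is larger

CLI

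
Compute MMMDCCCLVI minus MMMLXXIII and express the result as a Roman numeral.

MMMDCCCLVI = 3856
MMMLXXIII = 3073
3856 - 3073 = 783

DCCLXXXIII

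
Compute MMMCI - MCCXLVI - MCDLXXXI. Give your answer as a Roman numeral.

MMMCI = 3101, MCCXLVI = 1246, MCDLXXXI = 1481
3101 - 1246 = 1855
1855 - 1481 = 374

CCCLXXIV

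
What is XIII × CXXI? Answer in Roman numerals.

XIII = 13
CXXI = 121
13 × 121 = 1573

MDLXXIII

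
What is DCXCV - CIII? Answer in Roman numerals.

DCXCV = 695
CIII = 103
695 - 103 = 592

DXCII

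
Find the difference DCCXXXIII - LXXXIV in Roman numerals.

DCCXXXIII = 733
LXXXIV = 84
733 - 84 = 649

DCXLIX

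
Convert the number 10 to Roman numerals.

Convert 10 to Roman numerals:
  10 contains 1×10 (X)

X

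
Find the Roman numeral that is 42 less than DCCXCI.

DCCXCI = 791
791 - 42 = 749

DCCXLIX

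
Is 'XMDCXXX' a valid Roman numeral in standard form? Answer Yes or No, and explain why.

'XMDCXXX': Invalid subtractive combination: XM

No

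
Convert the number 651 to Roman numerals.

Convert 651 to Roman numerals:
  651 contains 1×500 (D)
  151 contains 1×100 (C)
  51 contains 1×50 (L)
  1 contains 1×1 (I)

DCLI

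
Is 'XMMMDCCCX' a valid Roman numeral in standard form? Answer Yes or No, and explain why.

'XMMMDCCCX': Invalid subtractive combination: XM

No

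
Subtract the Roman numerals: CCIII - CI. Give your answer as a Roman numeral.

CCIII = 203
CI = 101
203 - 101 = 102

CII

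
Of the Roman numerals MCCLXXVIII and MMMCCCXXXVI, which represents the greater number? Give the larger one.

MCCLXXVIII = 1278
MMMCCCXXXVI = 3336
3336 is larger

MMMCCCXXXVI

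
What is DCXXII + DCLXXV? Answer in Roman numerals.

DCXXII = 622
DCLXXV = 675
622 + 675 = 1297

MCCXCVII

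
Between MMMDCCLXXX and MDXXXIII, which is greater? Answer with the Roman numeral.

MMMDCCLXXX = 3780
MDXXXIII = 1533
3780 is larger

MMMDCCLXXX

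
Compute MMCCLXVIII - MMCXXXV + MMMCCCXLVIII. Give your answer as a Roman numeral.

MMCCLXVIII = 2268, MMCXXXV = 2135, MMMCCCXLVIII = 3348
2268 - 2135 = 133
133 + 3348 = 3481

MMMCDLXXXI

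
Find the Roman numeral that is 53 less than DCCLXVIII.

DCCLXVIII = 768
768 - 53 = 715

DCCXV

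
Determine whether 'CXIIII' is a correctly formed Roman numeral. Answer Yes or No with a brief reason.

'CXIIII': More than 3 consecutive I's

No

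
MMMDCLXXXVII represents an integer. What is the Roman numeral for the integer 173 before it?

MMMDCLXXXVII = 3687
3687 - 173 = 3514

MMMDXIV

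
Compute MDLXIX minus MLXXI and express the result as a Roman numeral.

MDLXIX = 1569
MLXXI = 1071
1569 - 1071 = 498

CDXCVIII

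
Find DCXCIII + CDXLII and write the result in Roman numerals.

DCXCIII = 693
CDXLII = 442
693 + 442 = 1135

MCXXXV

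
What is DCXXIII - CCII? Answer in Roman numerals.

DCXXIII = 623
CCII = 202
623 - 202 = 421

CDXXI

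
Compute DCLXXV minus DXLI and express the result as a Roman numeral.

DCLXXV = 675
DXLI = 541
675 - 541 = 134

CXXXIV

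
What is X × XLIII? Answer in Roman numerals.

X = 10
XLIII = 43
10 × 43 = 430

CDXXX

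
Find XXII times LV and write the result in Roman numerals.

XXII = 22
LV = 55
22 × 55 = 1210

MCCX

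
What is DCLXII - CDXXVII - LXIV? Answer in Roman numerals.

DCLXII = 662, CDXXVII = 427, LXIV = 64
662 - 427 = 235
235 - 64 = 171

CLXXI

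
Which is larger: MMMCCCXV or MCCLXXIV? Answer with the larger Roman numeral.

MMMCCCXV = 3315
MCCLXXIV = 1274
3315 is larger

MMMCCCXV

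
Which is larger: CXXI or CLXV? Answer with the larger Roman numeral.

CXXI = 121
CLXV = 165
165 is larger

CLXV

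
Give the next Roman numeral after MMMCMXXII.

MMMCMXXII = 3922; next is 3923

MMMCMXXIII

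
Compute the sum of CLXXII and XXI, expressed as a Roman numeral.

CLXXII = 172
XXI = 21
172 + 21 = 193

CXCIII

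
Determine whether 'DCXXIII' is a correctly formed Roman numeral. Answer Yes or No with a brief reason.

'DCXXIII': Check the rules: uses only the symbols I, V, X, L, C, D, M; no symbol is repeated more than three times in a row; V, L and D each appear at most once; no smaller symbol precedes a larger one (values never increase from left to right). Value: D (500) + C (100) + X (10) + X (10) + I (1) + I (1) + I (1) = 623. So it is a valid standard Roman numeral.

Yes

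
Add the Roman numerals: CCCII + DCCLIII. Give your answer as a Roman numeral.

CCCII = 302
DCCLIII = 753
302 + 753 = 1055

MLV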